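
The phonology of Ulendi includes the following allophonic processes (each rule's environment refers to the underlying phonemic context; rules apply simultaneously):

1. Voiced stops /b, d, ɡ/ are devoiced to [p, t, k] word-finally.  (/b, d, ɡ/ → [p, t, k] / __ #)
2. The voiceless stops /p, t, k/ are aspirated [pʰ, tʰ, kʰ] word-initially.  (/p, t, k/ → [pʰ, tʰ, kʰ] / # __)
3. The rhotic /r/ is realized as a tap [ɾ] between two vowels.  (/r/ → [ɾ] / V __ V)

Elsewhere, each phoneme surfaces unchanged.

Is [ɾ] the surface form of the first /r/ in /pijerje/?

/r/ (between /e/ and /j/) is in the target of rule 3 but the environment (between two vowels) is not met → [r].
The actual realization is [r], not [ɾ].

No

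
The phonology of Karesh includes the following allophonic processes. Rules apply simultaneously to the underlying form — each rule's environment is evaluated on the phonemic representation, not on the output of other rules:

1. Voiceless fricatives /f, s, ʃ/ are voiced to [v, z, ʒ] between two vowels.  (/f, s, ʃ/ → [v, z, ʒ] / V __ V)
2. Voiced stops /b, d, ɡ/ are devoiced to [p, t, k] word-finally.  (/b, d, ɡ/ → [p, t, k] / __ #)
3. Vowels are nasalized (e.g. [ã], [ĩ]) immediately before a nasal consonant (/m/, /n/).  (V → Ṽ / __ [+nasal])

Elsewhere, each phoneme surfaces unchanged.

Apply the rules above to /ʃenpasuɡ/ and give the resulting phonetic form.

/ʃ/ (word-initial) is in the target of rule 1 but the environment (between two vowels) is not met → [ʃ].
Rule 3 applies to /e/ (between /ʃ/ and /n/: before a nasal consonant) → [ẽ].
/n/ (between /e/ and /p/) is unaffected → [n].
/p/ (between /n/ and /a/): no rule targets it → [p].
/a/ (between /p/ and /s/) is in the target of rule 3 but the environment (before a nasal consonant) is not met → [a].
/s/ meets the environment for rule 1 (between two vowels) → [z].
/u/ (between /s/ and /ɡ/) is in the target of rule 3 but the environment (before a nasal consonant) is not met → [u].
/ɡ/ (word-final) occurs word-finally → [k] by rule 2.

[ʃẽnpazuk]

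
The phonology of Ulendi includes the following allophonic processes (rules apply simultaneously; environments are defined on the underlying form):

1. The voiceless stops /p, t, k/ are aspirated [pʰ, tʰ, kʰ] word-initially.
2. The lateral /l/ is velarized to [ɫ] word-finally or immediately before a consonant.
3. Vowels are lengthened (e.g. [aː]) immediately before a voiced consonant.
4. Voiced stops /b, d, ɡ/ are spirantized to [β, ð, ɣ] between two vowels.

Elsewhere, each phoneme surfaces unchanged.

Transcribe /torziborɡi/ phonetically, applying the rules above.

[tʰoːrziːβoːrɡi]

/t/ meets the environment for rule 1 (word-initially) → [tʰ].
/o/ (between /t/ and /r/) occurs before a voiced consonant → [oː] by rule 3.
/i/ (between /z/ and /b/) occurs before a voiced consonant → [iː] by rule 3.
/b/ — between /i/ and /o/, between two vowels — surfaces as [β] (rule 4).
/o/ (between /b/ and /r/) occurs before a voiced consonant → [oː] by rule 3.
/ɡ/ (between /r/ and /i/) is in the target of rule 4 but the environment (between two vowels) is not met → [ɡ].
/i/ (word-final): rule 3 targets it, but not before a voiced consonant → unchanged [i].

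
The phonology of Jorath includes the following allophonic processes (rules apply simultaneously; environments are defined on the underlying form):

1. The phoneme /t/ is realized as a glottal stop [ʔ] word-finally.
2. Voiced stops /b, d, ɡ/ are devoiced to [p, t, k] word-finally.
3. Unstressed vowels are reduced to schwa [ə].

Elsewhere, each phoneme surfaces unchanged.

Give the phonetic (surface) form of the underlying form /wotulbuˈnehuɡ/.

/w/ stays [w].
/o/ meets the environment for rule 3 (in an unstressed syllable) → [ə].
/t/ (between /o/ and /u/): rule 1 targets it, but not word-finally → unchanged [t].
Rule 3 applies to /u/ (between /t/ and /l/: in an unstressed syllable) → [ə].
/l/ (between /u/ and /b/): no rule targets it → [l].
/b/ (between /l/ and /u/) fails the environment for rule 2, so it stays [b].
Rule 3 applies to /u/ (between /b/ and /n/: in an unstressed syllable) → [ə].
/n/ (between /u/ and /e/): no rule targets it → [n].
/e/ (between /n/ and /h/) fails the environment for rule 3, so it stays [e].
/h/ stays [h].
/u/ (between /h/ and /ɡ/): in an unstressed syllable, so rule 3 applies → [ə].
/ɡ/ — word-final, word-finally — surfaces as [k] (rule 2).

[wətəlbəˈnehək]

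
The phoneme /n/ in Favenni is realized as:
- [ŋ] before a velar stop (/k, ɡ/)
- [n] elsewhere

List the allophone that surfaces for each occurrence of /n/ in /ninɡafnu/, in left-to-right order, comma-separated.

Occurrence 1 (position 1): no conditioning environment matches → elsewhere allophone [n].
Occurrence 2 (position 3): before a velar stop → [ŋ].
Occurrence 3 (position 7): no conditioning environment matches → elsewhere allophone [n].

[n], [ŋ], [n]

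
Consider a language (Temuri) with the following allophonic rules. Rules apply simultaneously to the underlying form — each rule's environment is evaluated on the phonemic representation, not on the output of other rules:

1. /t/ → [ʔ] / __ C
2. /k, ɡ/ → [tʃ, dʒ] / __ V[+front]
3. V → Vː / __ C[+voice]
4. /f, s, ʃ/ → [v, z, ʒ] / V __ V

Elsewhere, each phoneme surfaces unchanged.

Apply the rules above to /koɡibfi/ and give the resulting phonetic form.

[koːdʒiːbfi]

/k/ (word-initial) fails the environment for rule 2, so it stays [k].
/o/ (between /k/ and /ɡ/): before a voiced consonant, so rule 3 applies → [oː].
/ɡ/ (between /o/ and /i/): before a front vowel, so rule 2 applies → [dʒ].
/i/ (between /ɡ/ and /b/): before a voiced consonant, so rule 3 applies → [iː].
/b/ — not in any rule's target class → [b].
/f/ (between /b/ and /i/) fails the environment for rule 4, so it stays [f].
/i/ (word-final) is in the target of rule 3 but the environment (before a voiced consonant) is not met → [i].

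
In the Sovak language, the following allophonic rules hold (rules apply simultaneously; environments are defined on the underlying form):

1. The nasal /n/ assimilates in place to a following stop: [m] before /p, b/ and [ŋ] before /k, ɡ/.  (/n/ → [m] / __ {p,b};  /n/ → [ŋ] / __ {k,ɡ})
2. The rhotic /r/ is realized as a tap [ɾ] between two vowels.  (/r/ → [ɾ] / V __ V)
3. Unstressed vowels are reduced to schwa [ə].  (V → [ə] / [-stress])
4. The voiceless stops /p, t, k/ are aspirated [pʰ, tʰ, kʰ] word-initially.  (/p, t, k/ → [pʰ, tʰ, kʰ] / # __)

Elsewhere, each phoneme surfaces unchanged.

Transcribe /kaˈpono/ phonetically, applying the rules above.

/k/ meets the environment for rule 4 (word-initially) → [kʰ].
Rule 3 applies to /a/ (between /k/ and /p/: in an unstressed syllable) → [ə].
/p/ (between /a/ and /o/) is in the target of rule 4 but the environment (word-initially) is not met → [p].
/o/ (between /p/ and /n/) fails the environment for rule 3, so it stays [o].
/n/ — between /o/ and /o/; rule 1 does not apply here → [n].
/o/ (word-final): in an unstressed syllable, so rule 3 applies → [ə].

[kʰəˈponə]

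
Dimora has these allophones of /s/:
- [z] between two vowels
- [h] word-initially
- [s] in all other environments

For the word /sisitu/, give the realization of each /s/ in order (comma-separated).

Occurrence 1 (position 1): word-initially → [h].
Occurrence 2 (position 3): between two vowels → [z].

[h], [z]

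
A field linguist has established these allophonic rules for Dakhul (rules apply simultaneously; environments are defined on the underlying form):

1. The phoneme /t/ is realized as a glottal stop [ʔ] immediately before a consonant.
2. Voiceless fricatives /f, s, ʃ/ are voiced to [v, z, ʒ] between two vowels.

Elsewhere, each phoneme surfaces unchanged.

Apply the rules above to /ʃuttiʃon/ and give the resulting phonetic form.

[ʃuʔtiʒon]

/ʃ/ (word-initial): rule 2 targets it, but not between two vowels → unchanged [ʃ].
/u/ (between /ʃ/ and /t/): no rule targets it → [u].
/t/ — between /u/ and /t/, immediately before a consonant — surfaces as [ʔ] (rule 1).
/t/ (between /t/ and /i/): rule 1 targets it, but not immediately before a consonant → unchanged [t].
/i/ — not in any rule's target class → [i].
/ʃ/ meets the environment for rule 2 (between two vowels) → [ʒ].
/o/ (between /ʃ/ and /n/): no rule targets it → [o].
/n/ (word-final) is unaffected → [n].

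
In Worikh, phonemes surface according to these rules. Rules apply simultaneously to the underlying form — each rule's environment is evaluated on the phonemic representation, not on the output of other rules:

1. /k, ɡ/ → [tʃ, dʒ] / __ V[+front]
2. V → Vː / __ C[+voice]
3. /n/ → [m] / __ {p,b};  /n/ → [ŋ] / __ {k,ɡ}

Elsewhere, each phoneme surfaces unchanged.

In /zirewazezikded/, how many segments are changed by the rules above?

5

Segments that undergo a rule: /i/ → [iː] (rule 2); /e/ → [eː] (rule 2); /a/ → [aː] (rule 2); /e/ → [eː] (rule 2); /e/ → [eː] (rule 2).
All other segments surface unchanged.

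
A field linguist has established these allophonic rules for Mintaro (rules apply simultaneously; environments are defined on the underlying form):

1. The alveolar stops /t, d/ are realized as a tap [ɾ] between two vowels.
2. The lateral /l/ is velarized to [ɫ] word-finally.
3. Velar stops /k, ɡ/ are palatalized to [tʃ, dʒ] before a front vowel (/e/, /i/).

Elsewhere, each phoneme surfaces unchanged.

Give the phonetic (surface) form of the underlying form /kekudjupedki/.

/k/ (word-initial) occurs before a front vowel → [tʃ] by rule 3.
/e/ stays [e].
/k/ (between /e/ and /u/): rule 3 targets it, but not before a front vowel → unchanged [k].
/u/ (between /k/ and /d/) is unaffected → [u].
/d/ (between /u/ and /j/) fails the environment for rule 1, so it stays [d].
/j/ stays [j].
/u/ stays [u].
/p/ (between /u/ and /e/) is unaffected → [p].
/e/ (between /p/ and /d/): no rule targets it → [e].
/d/ — between /e/ and /k/; rule 1 does not apply here → [d].
/k/ — between /d/ and /i/, before a front vowel — surfaces as [tʃ] (rule 3).
/i/ (word-final) is unaffected → [i].

[tʃekudjupedtʃi]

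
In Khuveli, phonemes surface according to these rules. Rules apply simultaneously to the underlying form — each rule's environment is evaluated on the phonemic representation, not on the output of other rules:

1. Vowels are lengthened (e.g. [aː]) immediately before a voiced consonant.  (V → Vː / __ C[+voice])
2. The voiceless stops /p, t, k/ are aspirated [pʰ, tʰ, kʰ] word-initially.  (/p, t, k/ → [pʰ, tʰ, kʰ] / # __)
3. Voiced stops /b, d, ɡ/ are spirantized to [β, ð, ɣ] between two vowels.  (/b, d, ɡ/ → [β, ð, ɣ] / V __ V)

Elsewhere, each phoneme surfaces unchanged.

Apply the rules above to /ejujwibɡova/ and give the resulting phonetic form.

Rule 1 applies to /e/ (word-initial: before a voiced consonant) → [eː].
Rule 1 applies to /u/ (between /j/ and /j/: before a voiced consonant) → [uː].
/i/ — between /w/ and /b/, before a voiced consonant — surfaces as [iː] (rule 1).
/b/ (between /i/ and /ɡ/) fails the environment for rule 3, so it stays [b].
/ɡ/ (between /b/ and /o/) is in the target of rule 3 but the environment (between two vowels) is not met → [ɡ].
Rule 1 applies to /o/ (between /ɡ/ and /v/: before a voiced consonant) → [oː].
/a/ (word-final) fails the environment for rule 1, so it stays [a].

[eːjuːjwiːbɡoːva]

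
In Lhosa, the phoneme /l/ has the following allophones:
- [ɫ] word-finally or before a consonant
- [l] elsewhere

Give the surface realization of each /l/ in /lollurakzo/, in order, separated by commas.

Occurrence 1 (position 1): no conditioning environment matches → elsewhere allophone [l].
Occurrence 2 (position 3): word-finally or before a consonant → [ɫ].
Occurrence 3 (position 4): no conditioning environment matches → elsewhere allophone [l].

[l], [ɫ], [l]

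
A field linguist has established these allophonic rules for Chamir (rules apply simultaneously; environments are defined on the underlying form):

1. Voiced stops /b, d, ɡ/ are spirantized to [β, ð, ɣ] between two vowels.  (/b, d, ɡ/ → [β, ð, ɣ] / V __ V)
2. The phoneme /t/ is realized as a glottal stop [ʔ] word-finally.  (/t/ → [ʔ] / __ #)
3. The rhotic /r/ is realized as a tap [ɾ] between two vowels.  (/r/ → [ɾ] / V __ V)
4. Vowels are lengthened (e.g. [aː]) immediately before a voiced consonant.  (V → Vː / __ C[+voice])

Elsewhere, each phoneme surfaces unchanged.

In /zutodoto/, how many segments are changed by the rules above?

Segments that undergo a rule: /o/ → [oː] (rule 4); /d/ → [ð] (rule 1).
All other segments surface unchanged.

2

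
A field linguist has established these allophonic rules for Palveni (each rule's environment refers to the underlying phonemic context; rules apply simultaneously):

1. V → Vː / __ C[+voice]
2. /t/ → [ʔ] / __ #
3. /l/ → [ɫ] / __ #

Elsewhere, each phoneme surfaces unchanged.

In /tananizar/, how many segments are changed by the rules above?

Segments that undergo a rule: /a/ → [aː] (rule 1); /a/ → [aː] (rule 1); /i/ → [iː] (rule 1); /a/ → [aː] (rule 1).
All other segments surface unchanged.

4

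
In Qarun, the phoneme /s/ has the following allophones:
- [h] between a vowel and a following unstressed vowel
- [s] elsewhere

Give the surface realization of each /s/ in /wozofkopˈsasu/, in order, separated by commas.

Occurrence 1 (position 9): no conditioning environment matches → elsewhere allophone [s].
Occurrence 2 (position 11): between a vowel and a following unstressed vowel → [h].

[s], [h]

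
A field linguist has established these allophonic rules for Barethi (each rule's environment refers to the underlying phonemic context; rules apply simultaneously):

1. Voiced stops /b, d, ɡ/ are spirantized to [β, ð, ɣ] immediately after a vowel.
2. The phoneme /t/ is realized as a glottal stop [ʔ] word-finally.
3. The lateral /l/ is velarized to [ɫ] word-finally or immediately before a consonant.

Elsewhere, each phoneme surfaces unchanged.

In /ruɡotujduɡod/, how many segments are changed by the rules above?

Segments that undergo a rule: /ɡ/ → [ɣ] (rule 1); /ɡ/ → [ɣ] (rule 1); /d/ → [ð] (rule 1).
All other segments surface unchanged.

3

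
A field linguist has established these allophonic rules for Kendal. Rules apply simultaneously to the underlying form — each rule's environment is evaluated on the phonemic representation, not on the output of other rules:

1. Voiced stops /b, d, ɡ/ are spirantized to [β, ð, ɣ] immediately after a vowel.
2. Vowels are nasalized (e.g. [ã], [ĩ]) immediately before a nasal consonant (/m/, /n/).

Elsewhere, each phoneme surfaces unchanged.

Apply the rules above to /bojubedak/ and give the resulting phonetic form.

[bojuβeðak]

/b/ (word-initial) is in the target of rule 1 but the environment (immediately after a vowel) is not met → [b].
/o/ (between /b/ and /j/) is in the target of rule 2 but the environment (before a nasal consonant) is not met → [o].
/j/ (between /o/ and /u/): no rule targets it → [j].
/u/ (between /j/ and /b/) is in the target of rule 2 but the environment (before a nasal consonant) is not met → [u].
/b/ (between /u/ and /e/) occurs immediately after a vowel → [β] by rule 1.
/e/ (between /b/ and /d/) fails the environment for rule 2, so it stays [e].
/d/ (between /e/ and /a/) occurs immediately after a vowel → [ð] by rule 1.
/a/ (between /d/ and /k/): rule 2 targets it, but not before a nasal consonant → unchanged [a].
/k/ — not in any rule's target class → [k].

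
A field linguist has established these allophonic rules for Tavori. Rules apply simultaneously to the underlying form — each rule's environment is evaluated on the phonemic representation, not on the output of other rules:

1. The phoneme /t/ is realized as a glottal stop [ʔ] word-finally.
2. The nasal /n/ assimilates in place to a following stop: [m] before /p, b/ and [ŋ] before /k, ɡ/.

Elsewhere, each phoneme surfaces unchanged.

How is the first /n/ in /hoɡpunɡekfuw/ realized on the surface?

[ŋ]

/n/ (between /u/ and /ɡ/): before a labial or velar stop, so rule 2 applies → [ŋ].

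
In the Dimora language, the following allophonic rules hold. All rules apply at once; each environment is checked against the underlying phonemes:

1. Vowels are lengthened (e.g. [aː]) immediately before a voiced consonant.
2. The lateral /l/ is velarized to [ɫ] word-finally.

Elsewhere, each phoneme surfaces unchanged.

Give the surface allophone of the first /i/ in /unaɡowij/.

[iː]

Rule 1 applies to /i/ (between /w/ and /j/: before a voiced consonant) → [iː].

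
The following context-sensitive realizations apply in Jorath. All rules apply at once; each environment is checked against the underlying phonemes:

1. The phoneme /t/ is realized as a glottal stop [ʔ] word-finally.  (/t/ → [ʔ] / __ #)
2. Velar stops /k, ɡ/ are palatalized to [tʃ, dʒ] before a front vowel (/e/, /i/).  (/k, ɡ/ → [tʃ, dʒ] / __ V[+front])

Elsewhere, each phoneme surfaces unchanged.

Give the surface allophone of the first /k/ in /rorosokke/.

[k]

/k/ (between /o/ and /k/) fails the environment for rule 2, so it stays [k].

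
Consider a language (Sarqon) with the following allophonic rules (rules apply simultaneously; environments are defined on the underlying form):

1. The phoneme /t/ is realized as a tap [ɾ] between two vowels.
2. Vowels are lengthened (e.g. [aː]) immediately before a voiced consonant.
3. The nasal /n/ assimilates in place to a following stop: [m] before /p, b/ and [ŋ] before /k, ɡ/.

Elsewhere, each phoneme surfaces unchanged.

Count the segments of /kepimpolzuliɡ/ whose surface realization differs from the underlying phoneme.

4

Segments that undergo a rule: /i/ → [iː] (rule 2); /o/ → [oː] (rule 2); /u/ → [uː] (rule 2); /i/ → [iː] (rule 2).
All other segments surface unchanged.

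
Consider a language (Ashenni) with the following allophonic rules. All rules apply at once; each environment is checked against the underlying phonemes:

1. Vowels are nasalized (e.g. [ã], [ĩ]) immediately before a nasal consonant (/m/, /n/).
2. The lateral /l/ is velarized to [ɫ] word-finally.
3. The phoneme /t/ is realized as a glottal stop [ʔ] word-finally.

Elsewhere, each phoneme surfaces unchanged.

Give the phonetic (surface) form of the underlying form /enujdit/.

/e/ meets the environment for rule 1 (before a nasal consonant) → [ẽ].
/u/ (between /n/ and /j/) fails the environment for rule 1, so it stays [u].
/i/ (between /d/ and /t/) fails the environment for rule 1, so it stays [i].
/t/ — word-final, word-finally — surfaces as [ʔ] (rule 3).

[ẽnujdiʔ]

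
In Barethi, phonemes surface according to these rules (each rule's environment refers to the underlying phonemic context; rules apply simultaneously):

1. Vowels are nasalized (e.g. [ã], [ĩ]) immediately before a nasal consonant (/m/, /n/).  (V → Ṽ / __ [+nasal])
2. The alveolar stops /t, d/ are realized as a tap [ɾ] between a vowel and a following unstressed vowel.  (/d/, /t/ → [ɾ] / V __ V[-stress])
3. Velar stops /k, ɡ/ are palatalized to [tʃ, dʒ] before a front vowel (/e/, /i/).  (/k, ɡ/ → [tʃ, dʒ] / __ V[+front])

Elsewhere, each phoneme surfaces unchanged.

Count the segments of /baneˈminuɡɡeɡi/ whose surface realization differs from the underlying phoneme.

5

Segments that undergo a rule: /a/ → [ã] (rule 1); /e/ → [ẽ] (rule 1); /i/ → [ĩ] (rule 1); /ɡ/ → [dʒ] (rule 3); /ɡ/ → [dʒ] (rule 3).
All other segments surface unchanged.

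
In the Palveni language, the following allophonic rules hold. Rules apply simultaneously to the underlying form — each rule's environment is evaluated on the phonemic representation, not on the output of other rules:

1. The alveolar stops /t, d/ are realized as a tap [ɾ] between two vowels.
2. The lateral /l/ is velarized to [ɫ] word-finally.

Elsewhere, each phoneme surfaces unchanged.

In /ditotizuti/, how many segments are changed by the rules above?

Segments that undergo a rule: /t/ → [ɾ] (rule 1); /t/ → [ɾ] (rule 1); /t/ → [ɾ] (rule 1).
All other segments surface unchanged.

3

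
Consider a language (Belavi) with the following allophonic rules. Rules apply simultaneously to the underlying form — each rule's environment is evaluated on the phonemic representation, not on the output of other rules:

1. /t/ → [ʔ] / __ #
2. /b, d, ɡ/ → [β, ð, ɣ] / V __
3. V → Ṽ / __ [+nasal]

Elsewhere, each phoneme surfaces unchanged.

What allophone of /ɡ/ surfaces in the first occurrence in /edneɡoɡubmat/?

[ɣ]

/ɡ/ — between /e/ and /o/, immediately after a vowel — surfaces as [ɣ] (rule 2).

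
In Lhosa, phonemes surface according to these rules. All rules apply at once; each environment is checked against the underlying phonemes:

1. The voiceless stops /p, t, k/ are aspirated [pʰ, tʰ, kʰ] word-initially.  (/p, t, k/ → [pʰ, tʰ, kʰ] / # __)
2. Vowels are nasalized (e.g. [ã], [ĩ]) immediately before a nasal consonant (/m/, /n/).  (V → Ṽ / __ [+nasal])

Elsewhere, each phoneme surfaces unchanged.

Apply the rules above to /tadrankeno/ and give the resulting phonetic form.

[tʰadrãnkẽno]

/t/ (word-initial): word-initially, so rule 1 applies → [tʰ].
/a/ (between /t/ and /d/) fails the environment for rule 2, so it stays [a].
/d/ stays [d].
/r/ stays [r].
/a/ (between /r/ and /n/): before a nasal consonant, so rule 2 applies → [ã].
/n/ stays [n].
/k/ — between /n/ and /e/; rule 1 does not apply here → [k].
/e/ meets the environment for rule 2 (before a nasal consonant) → [ẽ].
/n/ (between /e/ and /o/): no rule targets it → [n].
/o/ (word-final) fails the environment for rule 2, so it stays [o].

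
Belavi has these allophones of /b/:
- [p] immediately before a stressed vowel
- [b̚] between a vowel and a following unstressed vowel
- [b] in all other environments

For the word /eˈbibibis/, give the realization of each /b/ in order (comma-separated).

[p], [b̚], [b̚]

Occurrence 1 (position 2): immediately before a stressed vowel → [p].
Occurrence 2 (position 4): between a vowel and a following unstressed vowel → [b̚].
Occurrence 3 (position 6): between a vowel and a following unstressed vowel → [b̚].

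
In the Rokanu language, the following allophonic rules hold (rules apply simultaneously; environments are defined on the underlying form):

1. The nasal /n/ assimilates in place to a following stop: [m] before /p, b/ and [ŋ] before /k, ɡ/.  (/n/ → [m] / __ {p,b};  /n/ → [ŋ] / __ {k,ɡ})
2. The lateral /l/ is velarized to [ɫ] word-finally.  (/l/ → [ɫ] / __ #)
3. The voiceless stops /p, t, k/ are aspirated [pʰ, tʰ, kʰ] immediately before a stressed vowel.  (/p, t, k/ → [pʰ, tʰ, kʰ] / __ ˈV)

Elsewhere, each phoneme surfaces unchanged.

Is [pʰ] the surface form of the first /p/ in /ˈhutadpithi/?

/p/ (between /d/ and /i/): rule 3 targets it, but not immediately before a stressed vowel → unchanged [p].
The actual realization is [p], not [pʰ].

No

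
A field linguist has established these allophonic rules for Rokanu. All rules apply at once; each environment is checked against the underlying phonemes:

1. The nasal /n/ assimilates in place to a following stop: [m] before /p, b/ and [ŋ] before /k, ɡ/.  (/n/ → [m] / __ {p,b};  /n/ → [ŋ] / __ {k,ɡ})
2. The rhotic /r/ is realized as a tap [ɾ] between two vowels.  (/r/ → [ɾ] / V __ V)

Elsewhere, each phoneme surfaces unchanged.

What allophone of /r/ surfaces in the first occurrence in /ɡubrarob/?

/r/ (between /b/ and /a/) fails the environment for rule 2, so it stays [r].

[r]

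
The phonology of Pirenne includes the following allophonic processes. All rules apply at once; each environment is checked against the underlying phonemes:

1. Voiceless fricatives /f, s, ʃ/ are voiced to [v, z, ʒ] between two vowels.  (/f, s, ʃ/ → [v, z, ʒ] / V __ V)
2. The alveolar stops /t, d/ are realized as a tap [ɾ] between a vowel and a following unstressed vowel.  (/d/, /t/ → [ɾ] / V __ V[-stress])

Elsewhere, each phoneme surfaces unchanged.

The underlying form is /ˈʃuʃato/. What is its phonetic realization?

[ˈʃuʒaɾo]

/ʃ/ (word-initial): rule 1 targets it, but not between two vowels → unchanged [ʃ].
/u/ (between /ʃ/ and /ʃ/): no rule targets it → [u].
/ʃ/ — between /u/ and /a/, between two vowels — surfaces as [ʒ] (rule 1).
/a/ (between /ʃ/ and /t/) is unaffected → [a].
/t/ meets the environment for rule 2 (between a vowel and a following unstressed vowel) → [ɾ].
/o/ (word-final): no rule targets it → [o].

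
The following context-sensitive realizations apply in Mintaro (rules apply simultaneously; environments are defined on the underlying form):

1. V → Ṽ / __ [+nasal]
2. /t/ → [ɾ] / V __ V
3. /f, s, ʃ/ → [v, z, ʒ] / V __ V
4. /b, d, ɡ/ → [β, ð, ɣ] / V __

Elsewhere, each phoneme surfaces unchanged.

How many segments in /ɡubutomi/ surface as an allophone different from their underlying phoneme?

Segments that undergo a rule: /b/ → [β] (rule 4); /t/ → [ɾ] (rule 2); /o/ → [õ] (rule 1).
All other segments surface unchanged.

3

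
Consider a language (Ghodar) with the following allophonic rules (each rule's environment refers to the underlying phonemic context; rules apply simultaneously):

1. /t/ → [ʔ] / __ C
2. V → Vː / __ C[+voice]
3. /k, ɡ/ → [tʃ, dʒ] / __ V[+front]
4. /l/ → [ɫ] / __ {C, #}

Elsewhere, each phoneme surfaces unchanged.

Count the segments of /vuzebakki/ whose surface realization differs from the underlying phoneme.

3

Segments that undergo a rule: /u/ → [uː] (rule 2); /e/ → [eː] (rule 2); /k/ → [tʃ] (rule 3).
All other segments surface unchanged.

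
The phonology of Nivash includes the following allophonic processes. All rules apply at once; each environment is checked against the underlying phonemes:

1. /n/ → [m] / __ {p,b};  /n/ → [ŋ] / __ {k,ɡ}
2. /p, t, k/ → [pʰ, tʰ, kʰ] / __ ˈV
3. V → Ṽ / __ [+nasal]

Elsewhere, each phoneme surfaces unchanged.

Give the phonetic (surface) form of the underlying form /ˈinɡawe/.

[ˈĩŋɡawe]

Rule 3 applies to /i/ (word-initial: before a nasal consonant) → [ĩ].
Rule 1 applies to /n/ (between /i/ and /ɡ/: before a labial or velar stop) → [ŋ].
/ɡ/ (between /n/ and /a/) is unaffected → [ɡ].
/a/ — between /ɡ/ and /w/; rule 3 does not apply here → [a].
/w/ stays [w].
/e/ — word-final; rule 3 does not apply here → [e].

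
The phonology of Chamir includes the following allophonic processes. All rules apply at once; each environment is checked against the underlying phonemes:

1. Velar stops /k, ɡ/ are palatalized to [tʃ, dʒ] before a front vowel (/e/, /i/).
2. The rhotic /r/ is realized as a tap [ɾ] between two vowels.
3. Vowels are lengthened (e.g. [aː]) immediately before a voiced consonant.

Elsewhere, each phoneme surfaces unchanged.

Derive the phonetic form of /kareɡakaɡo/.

/k/ (word-initial) is in the target of rule 1 but the environment (before a front vowel) is not met → [k].
/a/ meets the environment for rule 3 (before a voiced consonant) → [aː].
/r/ meets the environment for rule 2 (between two vowels) → [ɾ].
/e/ — between /r/ and /ɡ/, before a voiced consonant — surfaces as [eː] (rule 3).
/ɡ/ (between /e/ and /a/): rule 1 targets it, but not before a front vowel → unchanged [ɡ].
/a/ (between /ɡ/ and /k/) is in the target of rule 3 but the environment (before a voiced consonant) is not met → [a].
/k/ (between /a/ and /a/) fails the environment for rule 1, so it stays [k].
/a/ (between /k/ and /ɡ/) occurs before a voiced consonant → [aː] by rule 3.
/ɡ/ (between /a/ and /o/) is in the target of rule 1 but the environment (before a front vowel) is not met → [ɡ].
/o/ (word-final) is in the target of rule 3 but the environment (before a voiced consonant) is not met → [o].

[kaːɾeːɡakaːɡo]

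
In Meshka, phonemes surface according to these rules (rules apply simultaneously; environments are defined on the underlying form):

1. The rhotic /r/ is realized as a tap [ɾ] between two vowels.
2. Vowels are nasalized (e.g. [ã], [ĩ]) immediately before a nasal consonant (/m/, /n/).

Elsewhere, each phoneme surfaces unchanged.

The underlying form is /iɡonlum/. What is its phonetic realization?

[iɡõnlũm]

/i/ (word-initial): rule 2 targets it, but not before a nasal consonant → unchanged [i].
/o/ (between /ɡ/ and /n/): before a nasal consonant, so rule 2 applies → [õ].
/u/ — between /l/ and /m/, before a nasal consonant — surfaces as [ũ] (rule 2).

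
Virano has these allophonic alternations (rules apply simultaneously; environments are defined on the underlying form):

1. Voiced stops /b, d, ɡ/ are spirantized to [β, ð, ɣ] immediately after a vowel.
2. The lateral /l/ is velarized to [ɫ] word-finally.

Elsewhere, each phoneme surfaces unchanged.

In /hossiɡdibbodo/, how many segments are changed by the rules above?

3

Segments that undergo a rule: /ɡ/ → [ɣ] (rule 1); /b/ → [β] (rule 1); /d/ → [ð] (rule 1).
All other segments surface unchanged.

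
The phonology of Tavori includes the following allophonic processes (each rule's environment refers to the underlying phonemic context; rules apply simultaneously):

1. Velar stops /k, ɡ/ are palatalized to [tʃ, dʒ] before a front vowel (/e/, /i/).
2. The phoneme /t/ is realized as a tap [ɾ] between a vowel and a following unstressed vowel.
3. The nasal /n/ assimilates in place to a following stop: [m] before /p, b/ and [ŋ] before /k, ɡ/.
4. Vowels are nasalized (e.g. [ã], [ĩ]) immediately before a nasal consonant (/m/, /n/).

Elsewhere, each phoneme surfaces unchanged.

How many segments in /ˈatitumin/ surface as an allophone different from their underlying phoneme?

Segments that undergo a rule: /t/ → [ɾ] (rule 2); /t/ → [ɾ] (rule 2); /u/ → [ũ] (rule 4); /i/ → [ĩ] (rule 4).
All other segments surface unchanged.

4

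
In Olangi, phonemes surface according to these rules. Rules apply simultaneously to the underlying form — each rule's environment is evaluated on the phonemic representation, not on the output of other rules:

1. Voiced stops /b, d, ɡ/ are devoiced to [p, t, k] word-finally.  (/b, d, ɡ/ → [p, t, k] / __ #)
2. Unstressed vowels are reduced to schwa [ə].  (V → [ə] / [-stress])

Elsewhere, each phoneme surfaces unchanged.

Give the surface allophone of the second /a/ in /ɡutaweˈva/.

[a]

/a/ — word-final; rule 2 does not apply here → [a].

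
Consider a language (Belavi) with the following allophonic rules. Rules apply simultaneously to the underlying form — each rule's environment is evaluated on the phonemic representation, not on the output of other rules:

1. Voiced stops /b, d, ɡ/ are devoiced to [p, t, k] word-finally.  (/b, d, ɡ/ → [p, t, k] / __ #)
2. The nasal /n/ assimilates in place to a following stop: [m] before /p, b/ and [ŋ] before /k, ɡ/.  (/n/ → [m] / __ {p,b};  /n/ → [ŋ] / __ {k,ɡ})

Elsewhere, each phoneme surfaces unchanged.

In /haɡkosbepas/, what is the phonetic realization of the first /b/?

/b/ (between /s/ and /e/) fails the environment for rule 1, so it stays [b].

[b]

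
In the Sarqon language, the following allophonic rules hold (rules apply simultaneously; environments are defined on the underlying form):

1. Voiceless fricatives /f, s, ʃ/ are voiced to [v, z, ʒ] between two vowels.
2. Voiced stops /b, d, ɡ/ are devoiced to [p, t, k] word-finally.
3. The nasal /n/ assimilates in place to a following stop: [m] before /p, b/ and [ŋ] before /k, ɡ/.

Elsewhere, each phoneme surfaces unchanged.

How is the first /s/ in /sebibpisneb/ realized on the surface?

/s/ (word-initial): rule 1 targets it, but not between two vowels → unchanged [s].

[s]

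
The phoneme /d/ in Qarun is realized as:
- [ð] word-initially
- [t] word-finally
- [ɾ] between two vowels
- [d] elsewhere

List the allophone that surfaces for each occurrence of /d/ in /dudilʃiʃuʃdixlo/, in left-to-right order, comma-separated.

Occurrence 1 (position 1): word-initially → [ð].
Occurrence 2 (position 3): between two vowels → [ɾ].
Occurrence 3 (position 11): no conditioning environment matches → elsewhere allophone [d].

[ð], [ɾ], [d]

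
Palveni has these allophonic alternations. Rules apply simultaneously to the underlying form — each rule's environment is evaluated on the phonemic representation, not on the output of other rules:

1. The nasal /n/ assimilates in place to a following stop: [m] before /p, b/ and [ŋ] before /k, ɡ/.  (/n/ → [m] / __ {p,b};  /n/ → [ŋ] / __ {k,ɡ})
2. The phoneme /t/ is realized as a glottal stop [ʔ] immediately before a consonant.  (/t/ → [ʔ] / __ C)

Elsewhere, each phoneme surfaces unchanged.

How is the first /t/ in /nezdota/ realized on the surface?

[t]

/t/ — between /o/ and /a/; rule 2 does not apply here → [t].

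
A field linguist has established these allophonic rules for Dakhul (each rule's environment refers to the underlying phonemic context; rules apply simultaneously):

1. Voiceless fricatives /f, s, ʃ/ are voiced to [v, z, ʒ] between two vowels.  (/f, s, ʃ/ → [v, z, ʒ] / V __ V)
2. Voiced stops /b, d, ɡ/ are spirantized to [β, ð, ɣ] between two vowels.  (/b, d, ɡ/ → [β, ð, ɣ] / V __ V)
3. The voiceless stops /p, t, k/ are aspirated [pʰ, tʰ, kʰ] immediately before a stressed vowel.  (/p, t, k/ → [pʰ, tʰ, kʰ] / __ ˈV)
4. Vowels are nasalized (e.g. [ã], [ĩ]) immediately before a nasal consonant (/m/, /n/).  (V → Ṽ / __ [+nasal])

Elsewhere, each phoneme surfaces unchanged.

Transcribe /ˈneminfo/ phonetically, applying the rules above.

[ˈnẽmĩnfo]

/n/ — not in any rule's target class → [n].
/e/ meets the environment for rule 4 (before a nasal consonant) → [ẽ].
/m/ stays [m].
/i/ meets the environment for rule 4 (before a nasal consonant) → [ĩ].
/n/ — not in any rule's target class → [n].
/f/ (between /n/ and /o/) fails the environment for rule 1, so it stays [f].
/o/ (word-final) fails the environment for rule 4, so it stays [o].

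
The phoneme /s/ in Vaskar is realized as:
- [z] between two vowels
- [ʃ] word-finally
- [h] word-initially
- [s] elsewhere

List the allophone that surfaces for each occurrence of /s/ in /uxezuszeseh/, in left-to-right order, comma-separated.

Occurrence 1 (position 6): no conditioning environment matches → elsewhere allophone [s].
Occurrence 2 (position 9): between two vowels → [z].

[s], [z]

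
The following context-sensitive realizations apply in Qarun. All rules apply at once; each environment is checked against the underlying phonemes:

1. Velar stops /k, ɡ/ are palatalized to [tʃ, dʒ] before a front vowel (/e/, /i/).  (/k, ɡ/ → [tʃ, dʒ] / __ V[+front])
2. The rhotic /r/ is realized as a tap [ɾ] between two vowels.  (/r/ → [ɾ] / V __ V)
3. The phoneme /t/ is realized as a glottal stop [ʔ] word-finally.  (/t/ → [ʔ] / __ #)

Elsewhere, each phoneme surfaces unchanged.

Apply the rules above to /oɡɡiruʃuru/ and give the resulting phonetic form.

[oɡdʒiɾuʃuɾu]

/ɡ/ (between /o/ and /ɡ/) fails the environment for rule 1, so it stays [ɡ].
/ɡ/ meets the environment for rule 1 (before a front vowel) → [dʒ].
/r/ — between /i/ and /u/, between two vowels — surfaces as [ɾ] (rule 2).
/r/ (between /u/ and /u/) occurs between two vowels → [ɾ] by rule 2.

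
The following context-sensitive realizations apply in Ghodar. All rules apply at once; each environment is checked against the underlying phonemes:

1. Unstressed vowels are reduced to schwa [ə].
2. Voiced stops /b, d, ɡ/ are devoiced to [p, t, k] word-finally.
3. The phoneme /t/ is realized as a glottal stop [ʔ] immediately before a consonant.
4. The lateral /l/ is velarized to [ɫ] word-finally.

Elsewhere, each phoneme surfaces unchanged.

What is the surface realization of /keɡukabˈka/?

[kəɡəkəbˈka]

Rule 1 applies to /e/ (between /k/ and /ɡ/: in an unstressed syllable) → [ə].
/ɡ/ — between /e/ and /u/; rule 2 does not apply here → [ɡ].
/u/ — between /ɡ/ and /k/, in an unstressed syllable — surfaces as [ə] (rule 1).
/a/ (between /k/ and /b/) occurs in an unstressed syllable → [ə] by rule 1.
/b/ (between /a/ and /k/) is in the target of rule 2 but the environment (word-finally) is not met → [b].
/a/ (word-final): rule 1 targets it, but not in an unstressed syllable → unchanged [a].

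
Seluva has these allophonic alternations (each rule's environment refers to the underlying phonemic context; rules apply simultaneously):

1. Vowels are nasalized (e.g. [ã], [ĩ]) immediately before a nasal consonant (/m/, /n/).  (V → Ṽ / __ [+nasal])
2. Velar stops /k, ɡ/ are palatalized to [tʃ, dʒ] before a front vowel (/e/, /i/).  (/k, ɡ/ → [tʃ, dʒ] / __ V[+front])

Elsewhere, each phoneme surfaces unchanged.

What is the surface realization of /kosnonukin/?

/k/ (word-initial) fails the environment for rule 2, so it stays [k].
/o/ (between /k/ and /s/) is in the target of rule 1 but the environment (before a nasal consonant) is not met → [o].
/s/ — not in any rule's target class → [s].
/n/ stays [n].
/o/ (between /n/ and /n/): before a nasal consonant, so rule 1 applies → [õ].
/n/ (between /o/ and /u/): no rule targets it → [n].
/u/ — between /n/ and /k/; rule 1 does not apply here → [u].
/k/ (between /u/ and /i/) occurs before a front vowel → [tʃ] by rule 2.
/i/ — between /k/ and /n/, before a nasal consonant — surfaces as [ĩ] (rule 1).
/n/ — not in any rule's target class → [n].

[kosnõnutʃĩn]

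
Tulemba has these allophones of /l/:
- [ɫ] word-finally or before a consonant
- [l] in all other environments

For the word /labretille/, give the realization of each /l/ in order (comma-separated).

Occurrence 1 (position 1): no conditioning environment matches → elsewhere allophone [l].
Occurrence 2 (position 8): word-finally or before a consonant → [ɫ].
Occurrence 3 (position 9): no conditioning environment matches → elsewhere allophone [l].

[l], [ɫ], [l]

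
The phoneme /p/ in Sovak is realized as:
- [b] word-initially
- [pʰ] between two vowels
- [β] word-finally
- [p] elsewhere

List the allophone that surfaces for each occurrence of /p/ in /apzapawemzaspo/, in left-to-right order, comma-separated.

Occurrence 1 (position 2): no conditioning environment matches → elsewhere allophone [p].
Occurrence 2 (position 5): between two vowels → [pʰ].
Occurrence 3 (position 13): no conditioning environment matches → elsewhere allophone [p].

[p], [pʰ], [p]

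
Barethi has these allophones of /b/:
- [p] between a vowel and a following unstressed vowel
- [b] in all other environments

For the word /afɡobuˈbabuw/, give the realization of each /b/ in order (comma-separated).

[p], [b], [p]

Occurrence 1 (position 5): between a vowel and a following unstressed vowel → [p].
Occurrence 2 (position 7): no conditioning environment matches → elsewhere allophone [b].
Occurrence 3 (position 9): between a vowel and a following unstressed vowel → [p].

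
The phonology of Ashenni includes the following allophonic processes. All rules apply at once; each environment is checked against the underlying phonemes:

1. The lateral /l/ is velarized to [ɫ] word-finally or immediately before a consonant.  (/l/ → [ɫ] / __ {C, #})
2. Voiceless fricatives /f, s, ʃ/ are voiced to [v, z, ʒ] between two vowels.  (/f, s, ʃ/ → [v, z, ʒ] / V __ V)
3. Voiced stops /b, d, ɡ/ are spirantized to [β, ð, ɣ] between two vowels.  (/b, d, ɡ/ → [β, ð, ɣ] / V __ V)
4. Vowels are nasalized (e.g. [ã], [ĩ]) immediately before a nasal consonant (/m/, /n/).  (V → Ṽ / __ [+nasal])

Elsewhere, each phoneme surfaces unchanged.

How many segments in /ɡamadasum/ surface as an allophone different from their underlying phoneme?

Segments that undergo a rule: /a/ → [ã] (rule 4); /d/ → [ð] (rule 3); /s/ → [z] (rule 2); /u/ → [ũ] (rule 4).
All other segments surface unchanged.

4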